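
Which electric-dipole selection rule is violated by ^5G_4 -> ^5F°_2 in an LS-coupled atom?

the ΔJ = 0, ±1 rule

ΔL = 0, ±1 (not L=0↔0): L: 4 → 3, ΔL = -1 — ok.
Parity must change: even → odd — ok.
ΔS = 0: S: 2 → 2 — ok.
ΔJ = 0, ±1 (not J=0↔0): J: 4 → 2, ΔJ = -2 — fails.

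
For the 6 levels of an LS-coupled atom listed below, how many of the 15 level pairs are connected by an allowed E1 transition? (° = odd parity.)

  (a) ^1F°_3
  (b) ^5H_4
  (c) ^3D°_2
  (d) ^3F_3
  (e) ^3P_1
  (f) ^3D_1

(a)–(b): forbidden (ΔS, ΔL).
(a)–(c): forbidden (parity, ΔS).
(a)–(d): forbidden (ΔS).
(a)–(e): forbidden (ΔS, ΔL, ΔJ).
(a)–(f): forbidden (ΔS, ΔJ).
(b)–(c): forbidden (ΔS, ΔL, ΔJ).
(b)–(d): forbidden (parity, ΔS, ΔL).
(b)–(e): forbidden (parity, ΔS, ΔL, ΔJ).
(b)–(f): forbidden (parity, ΔS, ΔL, ΔJ).
(c)–(d): allowed.
(c)–(e): allowed.
(c)–(f): allowed.
(d)–(e): forbidden (parity, ΔL, ΔJ).
(d)–(f): forbidden (parity, ΔJ).
(e)–(f): forbidden (parity).
Allowed pairs: 3 of 15.

3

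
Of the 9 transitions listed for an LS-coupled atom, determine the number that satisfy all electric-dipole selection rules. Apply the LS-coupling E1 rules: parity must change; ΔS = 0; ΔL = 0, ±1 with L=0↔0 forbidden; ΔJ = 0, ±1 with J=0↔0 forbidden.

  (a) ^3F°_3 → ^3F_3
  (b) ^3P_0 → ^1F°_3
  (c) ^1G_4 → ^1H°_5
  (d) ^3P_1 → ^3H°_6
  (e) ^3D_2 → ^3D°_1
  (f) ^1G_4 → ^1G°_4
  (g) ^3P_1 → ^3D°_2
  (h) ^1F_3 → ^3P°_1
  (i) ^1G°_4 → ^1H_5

6

(a) allowed
(b) forbidden (ΔS, ΔL, ΔJ fail)
(c) allowed
(d) forbidden (ΔL, ΔJ fail)
(e) allowed
(f) allowed
(g) allowed
(h) forbidden (ΔS, ΔL, ΔJ fail)
(i) allowed
Total allowed: 6 of 9.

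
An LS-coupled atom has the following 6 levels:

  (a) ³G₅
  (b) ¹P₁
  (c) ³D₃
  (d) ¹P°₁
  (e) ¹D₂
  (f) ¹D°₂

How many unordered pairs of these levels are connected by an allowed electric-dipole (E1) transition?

4

(a)–(b): forbidden (parity, ΔS, ΔL, ΔJ).
(a)–(c): forbidden (parity, ΔL, ΔJ).
(a)–(d): forbidden (ΔS, ΔL, ΔJ).
(a)–(e): forbidden (parity, ΔS, ΔL, ΔJ).
(a)–(f): forbidden (ΔS, ΔL, ΔJ).
(b)–(c): forbidden (parity, ΔS, ΔJ).
(b)–(d): allowed.
(b)–(e): forbidden (parity).
(b)–(f): allowed.
(c)–(d): forbidden (ΔS, ΔJ).
(c)–(e): forbidden (parity, ΔS).
(c)–(f): forbidden (ΔS).
(d)–(e): allowed.
(d)–(f): forbidden (parity).
(e)–(f): allowed.
Allowed pairs: 4 of 15.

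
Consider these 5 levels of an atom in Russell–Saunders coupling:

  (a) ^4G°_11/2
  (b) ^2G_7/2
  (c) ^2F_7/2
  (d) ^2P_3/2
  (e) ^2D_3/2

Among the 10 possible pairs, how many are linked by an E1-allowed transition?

0

(a)–(b): forbidden (ΔS, ΔJ).
(a)–(c): forbidden (ΔS, ΔJ).
(a)–(d): forbidden (ΔS, ΔL, ΔJ).
(a)–(e): forbidden (ΔS, ΔL, ΔJ).
(b)–(c): forbidden (parity).
(b)–(d): forbidden (parity, ΔL, ΔJ).
(b)–(e): forbidden (parity, ΔL, ΔJ).
(c)–(d): forbidden (parity, ΔL, ΔJ).
(c)–(e): forbidden (parity, ΔJ).
(d)–(e): forbidden (parity).
Allowed pairs: 0 of 10.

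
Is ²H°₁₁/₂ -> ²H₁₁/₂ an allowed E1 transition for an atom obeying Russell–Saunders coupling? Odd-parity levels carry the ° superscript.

Initial level: S=1/2, L=5, J=11/2, parity odd. Final level: S=1/2, L=5, J=11/2, parity even.
ΔL = 0, ±1 (not L=0↔0): L: 5 → 5, ΔL = +0 — ✓.
Parity must change: odd → even — ✓.
ΔJ = 0, ±1 (not J=0↔0): J: 11/2 → 11/2, ΔJ = +0 — ✓.
ΔS = 0: S: 1/2 → 1/2 — ✓.
All four E1 rules are satisfied.

allowed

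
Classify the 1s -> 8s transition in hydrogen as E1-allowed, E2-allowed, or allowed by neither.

Δl = 0 − 0 = +0; l_i + l_f = 0.
E1 (Δl = ±1): not satisfied.
E2 (Δl = 0,±2, l_i+l_f ≥ 2): not satisfied.

neither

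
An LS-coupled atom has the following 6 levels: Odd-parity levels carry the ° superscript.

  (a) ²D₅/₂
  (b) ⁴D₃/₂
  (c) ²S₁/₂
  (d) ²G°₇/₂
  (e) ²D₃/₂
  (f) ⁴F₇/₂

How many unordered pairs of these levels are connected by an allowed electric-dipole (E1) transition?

(a)–(b): forbidden (parity, ΔS).
(a)–(c): forbidden (parity, ΔL, ΔJ).
(a)–(d): forbidden (ΔL).
(a)–(e): forbidden (parity).
(a)–(f): forbidden (parity, ΔS).
(b)–(c): forbidden (parity, ΔS, ΔL).
(b)–(d): forbidden (ΔS, ΔL, ΔJ).
(b)–(e): forbidden (parity, ΔS).
(b)–(f): forbidden (parity, ΔJ).
(c)–(d): forbidden (ΔL, ΔJ).
(c)–(e): forbidden (parity, ΔL).
(c)–(f): forbidden (parity, ΔS, ΔL, ΔJ).
(d)–(e): forbidden (ΔL, ΔJ).
(d)–(f): forbidden (ΔS).
(e)–(f): forbidden (parity, ΔS, ΔJ).
Allowed pairs: 0 of 15.

0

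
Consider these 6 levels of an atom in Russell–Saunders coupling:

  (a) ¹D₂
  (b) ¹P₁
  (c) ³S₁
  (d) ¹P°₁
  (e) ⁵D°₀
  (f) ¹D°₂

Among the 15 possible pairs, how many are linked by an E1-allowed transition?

(a)–(b): forbidden (parity).
(a)–(c): forbidden (parity, ΔS, ΔL).
(a)–(d): allowed.
(a)–(e): forbidden (ΔS, ΔJ).
(a)–(f): allowed.
(b)–(c): forbidden (parity, ΔS).
(b)–(d): allowed.
(b)–(e): forbidden (ΔS).
(b)–(f): allowed.
(c)–(d): forbidden (ΔS).
(c)–(e): forbidden (ΔS, ΔL).
(c)–(f): forbidden (ΔS, ΔL).
(d)–(e): forbidden (parity, ΔS).
(d)–(f): forbidden (parity).
(e)–(f): forbidden (parity, ΔS, ΔJ).
Allowed pairs: 4 of 15.

4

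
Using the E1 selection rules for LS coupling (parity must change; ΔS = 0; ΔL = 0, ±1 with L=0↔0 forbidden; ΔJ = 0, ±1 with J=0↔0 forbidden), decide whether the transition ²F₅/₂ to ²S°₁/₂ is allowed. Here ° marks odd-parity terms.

forbidden

Initial level: S=1/2, L=3, J=5/2, parity even. Final level: S=1/2, L=0, J=1/2, parity odd.
Parity must change: even → odd — satisfied.
ΔS = 0: S: 1/2 → 1/2 — satisfied.
ΔL = 0, ±1 (not L=0↔0): L: 3 → 0, ΔL = -3 — violated.
ΔJ = 0, ±1 (not J=0↔0): J: 5/2 → 1/2, ΔJ = -2 — violated.
Rule(s) violated: ΔL, ΔJ.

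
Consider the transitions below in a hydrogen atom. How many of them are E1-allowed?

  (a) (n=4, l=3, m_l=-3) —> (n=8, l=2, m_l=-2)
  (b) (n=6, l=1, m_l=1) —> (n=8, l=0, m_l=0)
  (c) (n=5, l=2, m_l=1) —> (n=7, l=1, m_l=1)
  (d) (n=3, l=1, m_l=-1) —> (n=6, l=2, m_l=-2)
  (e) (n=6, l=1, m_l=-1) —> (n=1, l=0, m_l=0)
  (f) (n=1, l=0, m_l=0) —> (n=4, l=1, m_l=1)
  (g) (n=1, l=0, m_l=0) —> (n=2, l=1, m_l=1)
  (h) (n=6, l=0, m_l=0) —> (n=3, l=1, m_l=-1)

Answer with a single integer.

8

(a) allowed
(b) allowed
(c) allowed
(d) allowed
(e) allowed
(f) allowed
(g) allowed
(h) allowed
Total allowed: 8 of 8.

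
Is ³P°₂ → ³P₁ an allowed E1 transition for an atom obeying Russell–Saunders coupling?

allowed

Initial level: S=1, L=1, J=2, parity odd. Final level: S=1, L=1, J=1, parity even.
Parity must change: odd → even — ✓.
ΔS = 0: S: 1 → 1 — ✓.
ΔL = 0, ±1 (not L=0↔0): L: 1 → 1, ΔL = +0 — ✓.
ΔJ = 0, ±1 (not J=0↔0): J: 2 → 1, ΔJ = -1 — ✓.
All four E1 rules are satisfied.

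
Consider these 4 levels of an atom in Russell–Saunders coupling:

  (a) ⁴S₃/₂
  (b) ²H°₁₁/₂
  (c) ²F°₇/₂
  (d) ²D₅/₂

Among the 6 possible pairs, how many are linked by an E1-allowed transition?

(a)–(b): forbidden (ΔS, ΔL, ΔJ).
(a)–(c): forbidden (ΔS, ΔL, ΔJ).
(a)–(d): forbidden (parity, ΔS, ΔL).
(b)–(c): forbidden (parity, ΔL, ΔJ).
(b)–(d): forbidden (ΔL, ΔJ).
(c)–(d): allowed.
Allowed pairs: 1 of 6.

1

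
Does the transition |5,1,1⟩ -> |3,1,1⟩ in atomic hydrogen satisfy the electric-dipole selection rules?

Initial l = 1, final l = 1, so Δl = +0. E1 requires Δl = ±1: fails.
Δm_l = 1 − (1) = +0. E1 requires Δm_l = 0, ±1: ok.
The transition is electric-dipole forbidden.

forbidden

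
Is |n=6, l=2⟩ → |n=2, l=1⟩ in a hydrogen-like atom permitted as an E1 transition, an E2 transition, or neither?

Δl = 1 − 2 = -1; l_i + l_f = 3.
E1 (Δl = ±1): satisfied.
E2 (Δl = 0,±2, l_i+l_f ≥ 2): not satisfied.

E1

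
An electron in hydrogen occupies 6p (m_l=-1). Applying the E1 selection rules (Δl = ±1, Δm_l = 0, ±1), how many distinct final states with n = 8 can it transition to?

E1 requires Δl = ±1, so l_f ∈ {0, 2}; with 0 ≤ l_f ≤ n_f−1 = 7, the allowed l_f values are {0, 2}.
For l_f = 0: m_f ∈ {m_i−1, m_i, m_i+1} ∩ [−0, 0] = {0} → 1 state.
For l_f = 2: m_f ∈ {m_i−1, m_i, m_i+1} ∩ [−2, 2] = {-2, -1, 0} → 3 states.
Total: 4.

4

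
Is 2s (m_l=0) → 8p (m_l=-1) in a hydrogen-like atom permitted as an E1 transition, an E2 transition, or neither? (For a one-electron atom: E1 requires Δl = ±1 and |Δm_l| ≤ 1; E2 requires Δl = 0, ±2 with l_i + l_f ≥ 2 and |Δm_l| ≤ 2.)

Δl = 1 − 0 = +1; l_i + l_f = 1.
Δm_l = -1.
E1 (Δl = ±1, |Δm_l| ≤ 1): satisfied.
E2 (Δl = 0,±2, l_i+l_f ≥ 2, |Δm_l| ≤ 2): not satisfied.

E1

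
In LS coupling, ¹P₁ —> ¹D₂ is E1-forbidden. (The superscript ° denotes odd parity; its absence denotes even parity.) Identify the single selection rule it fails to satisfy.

parity

Parity must change: even → even — fails.
ΔS = 0: S: 0 → 0 — passes.
ΔL = 0, ±1 (not L=0↔0): L: 1 → 2, ΔL = +1 — passes.
ΔJ = 0, ±1 (not J=0↔0): J: 1 → 2, ΔJ = +1 — passes.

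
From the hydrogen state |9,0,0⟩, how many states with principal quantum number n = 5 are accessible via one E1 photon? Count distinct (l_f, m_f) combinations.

3

E1 requires Δl = ±1, so l_f ∈ {-1, 1}; with 0 ≤ l_f ≤ n_f−1 = 4, the allowed l_f values are {1}.
For l_f = 1: m_f ∈ {m_i−1, m_i, m_i+1} ∩ [−1, 1] = {-1, 0, 1} → 3 states.
Total: 3.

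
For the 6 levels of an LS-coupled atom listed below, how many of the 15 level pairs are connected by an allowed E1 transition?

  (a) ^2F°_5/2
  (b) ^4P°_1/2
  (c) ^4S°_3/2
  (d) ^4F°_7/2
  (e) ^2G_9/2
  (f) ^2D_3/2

1

(a)–(b): forbidden (parity, ΔS, ΔL, ΔJ).
(a)–(c): forbidden (parity, ΔS, ΔL).
(a)–(d): forbidden (parity, ΔS).
(a)–(e): forbidden (ΔJ).
(a)–(f): allowed.
(b)–(c): forbidden (parity).
(b)–(d): forbidden (parity, ΔL, ΔJ).
(b)–(e): forbidden (ΔS, ΔL, ΔJ).
(b)–(f): forbidden (ΔS).
(c)–(d): forbidden (parity, ΔL, ΔJ).
(c)–(e): forbidden (ΔS, ΔL, ΔJ).
(c)–(f): forbidden (ΔS, ΔL).
(d)–(e): forbidden (ΔS).
(d)–(f): forbidden (ΔS, ΔJ).
(e)–(f): forbidden (parity, ΔL, ΔJ).
Allowed pairs: 1 of 15.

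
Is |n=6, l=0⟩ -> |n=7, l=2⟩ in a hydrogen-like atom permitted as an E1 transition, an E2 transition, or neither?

E2

Δl = 2 − 0 = +2; l_i + l_f = 2.
E1 (Δl = ±1): not satisfied.
E2 (Δl = 0,±2, l_i+l_f ≥ 2): satisfied.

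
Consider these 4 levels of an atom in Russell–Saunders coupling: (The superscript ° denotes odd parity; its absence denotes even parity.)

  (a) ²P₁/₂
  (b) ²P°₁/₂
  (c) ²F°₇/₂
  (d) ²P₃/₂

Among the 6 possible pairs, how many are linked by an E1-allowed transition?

2

(a)–(b): allowed.
(a)–(c): forbidden (ΔL, ΔJ).
(a)–(d): forbidden (parity).
(b)–(c): forbidden (parity, ΔL, ΔJ).
(b)–(d): allowed.
(c)–(d): forbidden (ΔL, ΔJ).
Allowed pairs: 2 of 6.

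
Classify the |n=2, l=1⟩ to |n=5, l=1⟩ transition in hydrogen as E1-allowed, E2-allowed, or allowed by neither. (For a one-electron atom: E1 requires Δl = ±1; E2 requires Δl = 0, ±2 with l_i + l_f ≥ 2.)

E2

Δl = 1 − 1 = +0; l_i + l_f = 2.
E1 (Δl = ±1): not satisfied.
E2 (Δl = 0,±2, l_i+l_f ≥ 2): satisfied.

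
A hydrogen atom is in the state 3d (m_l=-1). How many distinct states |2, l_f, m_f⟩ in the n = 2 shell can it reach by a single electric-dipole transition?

E1 requires Δl = ±1, so l_f ∈ {1, 3}; with 0 ≤ l_f ≤ n_f−1 = 1, the allowed l_f values are {1}.
For l_f = 1: m_f ∈ {m_i−1, m_i, m_i+1} ∩ [−1, 1] = {-1, 0} → 2 states.
Total: 2.

2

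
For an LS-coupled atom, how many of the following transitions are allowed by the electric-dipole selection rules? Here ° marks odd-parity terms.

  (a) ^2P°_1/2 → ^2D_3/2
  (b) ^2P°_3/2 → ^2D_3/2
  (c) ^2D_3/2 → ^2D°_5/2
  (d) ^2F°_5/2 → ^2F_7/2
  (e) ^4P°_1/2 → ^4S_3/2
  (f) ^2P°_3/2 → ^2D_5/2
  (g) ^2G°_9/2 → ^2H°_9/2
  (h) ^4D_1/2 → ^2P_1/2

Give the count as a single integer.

(a) allowed
(b) allowed
(c) allowed
(d) allowed
(e) allowed
(f) allowed
(g) forbidden (parity fails)
(h) forbidden (parity, ΔS fail)
Total allowed: 6 of 8.

6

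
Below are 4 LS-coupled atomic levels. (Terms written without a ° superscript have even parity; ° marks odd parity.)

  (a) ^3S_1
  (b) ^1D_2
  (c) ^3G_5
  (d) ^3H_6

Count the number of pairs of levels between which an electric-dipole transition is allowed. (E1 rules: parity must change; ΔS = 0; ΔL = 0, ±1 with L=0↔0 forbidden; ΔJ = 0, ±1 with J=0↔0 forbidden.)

(a)–(b): forbidden (parity, ΔS, ΔL).
(a)–(c): forbidden (parity, ΔL, ΔJ).
(a)–(d): forbidden (parity, ΔL, ΔJ).
(b)–(c): forbidden (parity, ΔS, ΔL, ΔJ).
(b)–(d): forbidden (parity, ΔS, ΔL, ΔJ).
(c)–(d): forbidden (parity).
Allowed pairs: 0 of 6.

0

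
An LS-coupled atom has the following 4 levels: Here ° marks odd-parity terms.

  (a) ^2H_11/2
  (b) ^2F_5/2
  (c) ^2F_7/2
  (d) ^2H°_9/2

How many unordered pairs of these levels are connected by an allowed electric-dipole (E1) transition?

1

(a)–(b): forbidden (parity, ΔL, ΔJ).
(a)–(c): forbidden (parity, ΔL, ΔJ).
(a)–(d): allowed.
(b)–(c): forbidden (parity).
(b)–(d): forbidden (ΔL, ΔJ).
(c)–(d): forbidden (ΔL).
Allowed pairs: 1 of 6.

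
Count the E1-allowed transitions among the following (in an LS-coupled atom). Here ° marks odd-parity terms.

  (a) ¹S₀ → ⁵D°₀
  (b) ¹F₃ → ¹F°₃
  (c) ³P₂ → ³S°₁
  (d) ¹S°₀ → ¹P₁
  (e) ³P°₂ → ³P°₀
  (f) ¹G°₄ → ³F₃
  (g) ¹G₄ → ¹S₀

(a) forbidden (ΔS, ΔL, ΔJ fail)
(b) allowed
(c) allowed
(d) allowed
(e) forbidden (parity, ΔJ fail)
(f) forbidden (ΔS fails)
(g) forbidden (parity, ΔL, ΔJ fail)
Total allowed: 3 of 7.

3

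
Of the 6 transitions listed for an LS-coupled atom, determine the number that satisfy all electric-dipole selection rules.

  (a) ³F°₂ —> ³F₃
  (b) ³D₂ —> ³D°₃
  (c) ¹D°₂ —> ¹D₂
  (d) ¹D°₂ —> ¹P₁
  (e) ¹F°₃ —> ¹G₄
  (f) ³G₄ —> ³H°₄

6

(a) allowed
(b) allowed
(c) allowed
(d) allowed
(e) allowed
(f) allowed
Total allowed: 6 of 6.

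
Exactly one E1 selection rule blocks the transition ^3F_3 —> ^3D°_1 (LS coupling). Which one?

the ΔJ = 0, ±1 rule

Parity must change: even → odd — ok.
ΔS = 0: S: 1 → 1 — ok.
ΔL = 0, ±1 (not L=0↔0): L: 3 → 2, ΔL = -1 — ok.
ΔJ = 0, ±1 (not J=0↔0): J: 3 → 1, ΔJ = -2 — fails.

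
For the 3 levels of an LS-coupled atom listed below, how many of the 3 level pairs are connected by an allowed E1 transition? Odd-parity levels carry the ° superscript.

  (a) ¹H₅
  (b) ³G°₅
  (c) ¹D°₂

(a)–(b): forbidden (ΔS).
(a)–(c): forbidden (ΔL, ΔJ).
(b)–(c): forbidden (parity, ΔS, ΔL, ΔJ).
Allowed pairs: 0 of 3.

0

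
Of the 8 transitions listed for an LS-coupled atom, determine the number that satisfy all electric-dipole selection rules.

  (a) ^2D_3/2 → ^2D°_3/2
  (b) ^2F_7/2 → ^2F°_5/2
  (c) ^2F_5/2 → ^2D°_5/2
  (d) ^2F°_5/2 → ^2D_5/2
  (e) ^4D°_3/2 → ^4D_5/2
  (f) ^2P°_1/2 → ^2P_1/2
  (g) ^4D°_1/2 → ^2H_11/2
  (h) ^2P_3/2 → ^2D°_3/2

7

(a) allowed
(b) allowed
(c) allowed
(d) allowed
(e) allowed
(f) allowed
(g) forbidden (ΔS, ΔL, ΔJ fail)
(h) allowed
Total allowed: 7 of 8.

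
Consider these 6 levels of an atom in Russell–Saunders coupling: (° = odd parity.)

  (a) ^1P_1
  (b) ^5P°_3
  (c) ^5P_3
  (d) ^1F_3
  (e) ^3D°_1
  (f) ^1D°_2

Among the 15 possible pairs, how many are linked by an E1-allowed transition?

3

(a)–(b): forbidden (ΔS, ΔJ).
(a)–(c): forbidden (parity, ΔS, ΔJ).
(a)–(d): forbidden (parity, ΔL, ΔJ).
(a)–(e): forbidden (ΔS).
(a)–(f): allowed.
(b)–(c): allowed.
(b)–(d): forbidden (ΔS, ΔL).
(b)–(e): forbidden (parity, ΔS, ΔJ).
(b)–(f): forbidden (parity, ΔS).
(c)–(d): forbidden (parity, ΔS, ΔL).
(c)–(e): forbidden (ΔS, ΔJ).
(c)–(f): forbidden (ΔS).
(d)–(e): forbidden (ΔS, ΔJ).
(d)–(f): allowed.
(e)–(f): forbidden (parity, ΔS).
Allowed pairs: 3 of 15.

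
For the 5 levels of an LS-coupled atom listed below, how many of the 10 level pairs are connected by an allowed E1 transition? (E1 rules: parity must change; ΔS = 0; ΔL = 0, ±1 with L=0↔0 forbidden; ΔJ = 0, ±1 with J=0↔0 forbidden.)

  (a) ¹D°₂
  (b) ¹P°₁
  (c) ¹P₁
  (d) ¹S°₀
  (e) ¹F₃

(a)–(b): forbidden (parity).
(a)–(c): allowed.
(a)–(d): forbidden (parity, ΔL, ΔJ).
(a)–(e): allowed.
(b)–(c): allowed.
(b)–(d): forbidden (parity).
(b)–(e): forbidden (ΔL, ΔJ).
(c)–(d): allowed.
(c)–(e): forbidden (parity, ΔL, ΔJ).
(d)–(e): forbidden (ΔL, ΔJ).
Allowed pairs: 4 of 10.

4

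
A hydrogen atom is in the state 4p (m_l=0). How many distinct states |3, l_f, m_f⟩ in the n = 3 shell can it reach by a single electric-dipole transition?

E1 requires Δl = ±1, so l_f ∈ {0, 2}; with 0 ≤ l_f ≤ n_f−1 = 2, the allowed l_f values are {0, 2}.
For l_f = 0: m_f ∈ {m_i−1, m_i, m_i+1} ∩ [−0, 0] = {0} → 1 state.
For l_f = 2: m_f ∈ {m_i−1, m_i, m_i+1} ∩ [−2, 2] = {-1, 0, 1} → 3 states.
Total: 4.

4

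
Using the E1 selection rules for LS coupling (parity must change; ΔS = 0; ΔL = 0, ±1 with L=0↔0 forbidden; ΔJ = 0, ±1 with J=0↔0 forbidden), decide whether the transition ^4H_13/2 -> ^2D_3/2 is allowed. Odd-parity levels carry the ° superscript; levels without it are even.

forbidden

Initial level: S=3/2, L=5, J=13/2, parity even. Final level: S=1/2, L=2, J=3/2, parity even.
Parity must change: even → even — fails.
ΔS = 0: S: 3/2 → 1/2 — fails.
ΔL = 0, ±1 (not L=0↔0): L: 5 → 2, ΔL = -3 — fails.
ΔJ = 0, ±1 (not J=0↔0): J: 13/2 → 3/2, ΔJ = -5 — fails.
Rule(s) violated: parity, ΔS, ΔL, ΔJ.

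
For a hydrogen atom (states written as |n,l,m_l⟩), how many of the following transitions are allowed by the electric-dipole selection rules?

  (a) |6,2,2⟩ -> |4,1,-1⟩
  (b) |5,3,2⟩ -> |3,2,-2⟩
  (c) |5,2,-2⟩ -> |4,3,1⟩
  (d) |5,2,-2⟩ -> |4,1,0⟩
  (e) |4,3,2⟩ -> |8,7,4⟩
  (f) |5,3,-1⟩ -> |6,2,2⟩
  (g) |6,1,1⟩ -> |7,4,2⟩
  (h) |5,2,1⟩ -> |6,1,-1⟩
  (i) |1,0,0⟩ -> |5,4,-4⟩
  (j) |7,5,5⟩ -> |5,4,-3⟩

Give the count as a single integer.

(a) forbidden — Δm_l = -3 (E1 requires Δm_l = 0, ±1)
(b) forbidden — Δm_l = -4 (E1 requires Δm_l = 0, ±1)
(c) forbidden — Δm_l = +3 (E1 requires Δm_l = 0, ±1)
(d) forbidden — Δm_l = +2 (E1 requires Δm_l = 0, ±1)
(e) forbidden — Δl = +4 (E1 requires Δl = ±1); Δm_l = +2 (E1 requires Δm_l = 0, ±1)
(f) forbidden — Δm_l = +3 (E1 requires Δm_l = 0, ±1)
(g) forbidden — Δl = +3 (E1 requires Δl = ±1)
(h) forbidden — Δm_l = -2 (E1 requires Δm_l = 0, ±1)
(i) forbidden — Δl = +4 (E1 requires Δl = ±1); Δm_l = -4 (E1 requires Δm_l = 0, ±1)
(j) forbidden — Δm_l = -8 (E1 requires Δm_l = 0, ±1)
Total allowed: 0 of 10.

0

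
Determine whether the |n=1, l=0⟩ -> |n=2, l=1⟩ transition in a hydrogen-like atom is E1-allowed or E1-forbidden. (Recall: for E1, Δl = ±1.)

allowed

Δl = 1 − 0 = +1; the E1 rule Δl = ±1 is ✓.
All E1 selection rules are satisfied.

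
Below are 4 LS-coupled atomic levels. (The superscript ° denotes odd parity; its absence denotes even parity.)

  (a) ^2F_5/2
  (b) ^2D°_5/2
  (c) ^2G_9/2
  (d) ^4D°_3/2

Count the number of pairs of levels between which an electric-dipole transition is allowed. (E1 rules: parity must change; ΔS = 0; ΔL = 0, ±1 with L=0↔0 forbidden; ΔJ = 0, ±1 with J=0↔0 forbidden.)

1

(a)–(b): allowed.
(a)–(c): forbidden (parity, ΔJ).
(a)–(d): forbidden (ΔS).
(b)–(c): forbidden (ΔL, ΔJ).
(b)–(d): forbidden (parity, ΔS).
(c)–(d): forbidden (ΔS, ΔL, ΔJ).
Allowed pairs: 1 of 6.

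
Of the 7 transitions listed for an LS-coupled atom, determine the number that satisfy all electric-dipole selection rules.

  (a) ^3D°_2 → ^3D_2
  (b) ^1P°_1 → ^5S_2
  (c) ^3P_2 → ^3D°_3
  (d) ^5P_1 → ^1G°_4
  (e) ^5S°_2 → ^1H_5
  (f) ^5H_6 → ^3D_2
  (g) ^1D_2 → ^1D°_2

3

(a) allowed
(b) forbidden (ΔS fails)
(c) allowed
(d) forbidden (ΔS, ΔL, ΔJ fail)
(e) forbidden (ΔS, ΔL, ΔJ fail)
(f) forbidden (parity, ΔS, ΔL, ΔJ fail)
(g) allowed
Total allowed: 3 of 7.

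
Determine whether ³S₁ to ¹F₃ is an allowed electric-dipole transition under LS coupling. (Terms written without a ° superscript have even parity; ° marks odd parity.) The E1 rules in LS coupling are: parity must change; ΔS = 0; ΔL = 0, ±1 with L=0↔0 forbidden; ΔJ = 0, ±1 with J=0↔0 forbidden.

ΔS = 0: S: 1 → 0 — fails.
Parity must change: even → even — fails.
ΔL = 0, ±1 (not L=0↔0): L: 0 → 3, ΔL = +3 — fails.
ΔJ = 0, ±1 (not J=0↔0): J: 1 → 3, ΔJ = +2 — fails.
Rule(s) violated: parity, ΔS, ΔL, ΔJ.

forbidden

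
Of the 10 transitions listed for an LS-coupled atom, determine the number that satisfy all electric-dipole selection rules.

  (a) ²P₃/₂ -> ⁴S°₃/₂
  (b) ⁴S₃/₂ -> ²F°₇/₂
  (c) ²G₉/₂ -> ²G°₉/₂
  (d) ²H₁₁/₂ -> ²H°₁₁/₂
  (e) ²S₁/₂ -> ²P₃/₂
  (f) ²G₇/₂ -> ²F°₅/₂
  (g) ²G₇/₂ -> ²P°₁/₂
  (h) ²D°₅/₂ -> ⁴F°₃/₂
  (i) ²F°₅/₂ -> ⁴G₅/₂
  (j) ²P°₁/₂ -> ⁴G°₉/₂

3

(a) forbidden (ΔS fails)
(b) forbidden (ΔS, ΔL, ΔJ fail)
(c) allowed
(d) allowed
(e) forbidden (parity fails)
(f) allowed
(g) forbidden (ΔL, ΔJ fail)
(h) forbidden (parity, ΔS fail)
(i) forbidden (ΔS fails)
(j) forbidden (parity, ΔS, ΔL, ΔJ fail)
Total allowed: 3 of 10.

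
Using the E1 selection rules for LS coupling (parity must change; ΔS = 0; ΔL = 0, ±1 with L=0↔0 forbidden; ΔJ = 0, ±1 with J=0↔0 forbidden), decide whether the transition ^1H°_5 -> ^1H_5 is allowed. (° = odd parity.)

Parity must change: odd → even — satisfied.
ΔS = 0: S: 0 → 0 — satisfied.
ΔL = 0, ±1 (not L=0↔0): L: 5 → 5, ΔL = +0 — satisfied.
ΔJ = 0, ±1 (not J=0↔0): J: 5 → 5, ΔJ = +0 — satisfied.
All four E1 rules are satisfied.

allowed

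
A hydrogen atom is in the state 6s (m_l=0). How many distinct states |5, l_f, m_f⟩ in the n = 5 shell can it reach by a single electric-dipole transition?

E1 requires Δl = ±1, so l_f ∈ {-1, 1}; with 0 ≤ l_f ≤ n_f−1 = 4, the allowed l_f values are {1}.
For l_f = 1: m_f ∈ {m_i−1, m_i, m_i+1} ∩ [−1, 1] = {-1, 0, 1} → 3 states.
Total: 3.

3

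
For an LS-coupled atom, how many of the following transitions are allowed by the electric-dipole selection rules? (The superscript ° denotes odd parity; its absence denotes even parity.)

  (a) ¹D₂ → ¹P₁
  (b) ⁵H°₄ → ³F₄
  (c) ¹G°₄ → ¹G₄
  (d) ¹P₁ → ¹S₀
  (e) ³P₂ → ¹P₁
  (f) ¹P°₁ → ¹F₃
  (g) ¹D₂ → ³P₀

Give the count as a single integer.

1

(a) forbidden (parity fails)
(b) forbidden (ΔS, ΔL fail)
(c) allowed
(d) forbidden (parity fails)
(e) forbidden (parity, ΔS fail)
(f) forbidden (ΔL, ΔJ fail)
(g) forbidden (parity, ΔS, ΔJ fail)
Total allowed: 1 of 7.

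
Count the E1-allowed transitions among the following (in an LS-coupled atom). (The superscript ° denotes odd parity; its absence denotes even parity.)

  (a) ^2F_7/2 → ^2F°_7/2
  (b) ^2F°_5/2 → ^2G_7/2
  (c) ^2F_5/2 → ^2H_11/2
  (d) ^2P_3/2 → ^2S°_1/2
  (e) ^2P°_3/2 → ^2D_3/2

4

(a) allowed
(b) allowed
(c) forbidden (parity, ΔL, ΔJ fail)
(d) allowed
(e) allowed
Total allowed: 4 of 5.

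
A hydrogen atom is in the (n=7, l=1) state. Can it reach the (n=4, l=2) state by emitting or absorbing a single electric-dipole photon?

allowed

Δl = 2 − 1 = +1; the E1 rule Δl = ±1 is ok.
All E1 selection rules are satisfied.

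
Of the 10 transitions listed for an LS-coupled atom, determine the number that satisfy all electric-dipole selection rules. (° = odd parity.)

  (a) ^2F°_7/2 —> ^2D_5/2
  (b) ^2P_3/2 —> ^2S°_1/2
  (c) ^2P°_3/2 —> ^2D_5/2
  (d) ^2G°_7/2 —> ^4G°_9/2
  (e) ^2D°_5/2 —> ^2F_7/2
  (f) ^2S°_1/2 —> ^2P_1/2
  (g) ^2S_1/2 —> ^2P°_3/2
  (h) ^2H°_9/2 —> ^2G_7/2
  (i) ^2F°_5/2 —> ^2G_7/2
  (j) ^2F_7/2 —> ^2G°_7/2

9

(a) allowed
(b) allowed
(c) allowed
(d) forbidden (parity, ΔS fail)
(e) allowed
(f) allowed
(g) allowed
(h) allowed
(i) allowed
(j) allowed
Total allowed: 9 of 10.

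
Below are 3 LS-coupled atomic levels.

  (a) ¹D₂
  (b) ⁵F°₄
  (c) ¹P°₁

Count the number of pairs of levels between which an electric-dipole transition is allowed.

(a)–(b): forbidden (ΔS, ΔJ).
(a)–(c): allowed.
(b)–(c): forbidden (parity, ΔS, ΔL, ΔJ).
Allowed pairs: 1 of 3.

1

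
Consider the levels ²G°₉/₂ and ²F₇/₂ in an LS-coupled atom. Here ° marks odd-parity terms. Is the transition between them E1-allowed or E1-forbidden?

Parity must change: odd → even — ok.
ΔS = 0: S: 1/2 → 1/2 — ok.
ΔL = 0, ±1 (not L=0↔0): L: 4 → 3, ΔL = -1 — ok.
ΔJ = 0, ±1 (not J=0↔0): J: 9/2 → 7/2, ΔJ = -1 — ok.
All four E1 rules are satisfied.

allowed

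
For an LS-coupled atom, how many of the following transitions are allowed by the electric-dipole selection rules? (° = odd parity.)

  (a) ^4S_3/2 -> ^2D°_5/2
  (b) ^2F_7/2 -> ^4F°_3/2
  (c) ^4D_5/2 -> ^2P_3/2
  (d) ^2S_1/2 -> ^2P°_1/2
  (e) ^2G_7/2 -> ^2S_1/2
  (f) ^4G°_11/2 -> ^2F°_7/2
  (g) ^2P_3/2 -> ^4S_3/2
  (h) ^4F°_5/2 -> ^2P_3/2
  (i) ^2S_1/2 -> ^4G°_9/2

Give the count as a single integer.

1

(a) forbidden (ΔS, ΔL fail)
(b) forbidden (ΔS, ΔJ fail)
(c) forbidden (parity, ΔS fail)
(d) allowed
(e) forbidden (parity, ΔL, ΔJ fail)
(f) forbidden (parity, ΔS, ΔJ fail)
(g) forbidden (parity, ΔS fail)
(h) forbidden (ΔS, ΔL fail)
(i) forbidden (ΔS, ΔL, ΔJ fail)
Total allowed: 1 of 9.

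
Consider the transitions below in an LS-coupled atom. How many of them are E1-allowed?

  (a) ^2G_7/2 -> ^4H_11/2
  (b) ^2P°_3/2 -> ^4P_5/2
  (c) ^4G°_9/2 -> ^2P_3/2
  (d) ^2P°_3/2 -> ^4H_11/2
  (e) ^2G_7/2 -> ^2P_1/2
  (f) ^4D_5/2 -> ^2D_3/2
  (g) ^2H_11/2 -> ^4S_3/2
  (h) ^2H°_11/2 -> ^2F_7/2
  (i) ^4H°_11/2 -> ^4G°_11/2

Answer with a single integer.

0

(a) forbidden (parity, ΔS, ΔJ fail)
(b) forbidden (ΔS fails)
(c) forbidden (ΔS, ΔL, ΔJ fail)
(d) forbidden (ΔS, ΔL, ΔJ fail)
(e) forbidden (parity, ΔL, ΔJ fail)
(f) forbidden (parity, ΔS fail)
(g) forbidden (parity, ΔS, ΔL, ΔJ fail)
(h) forbidden (ΔL, ΔJ fail)
(i) forbidden (parity fails)
Total allowed: 0 of 9.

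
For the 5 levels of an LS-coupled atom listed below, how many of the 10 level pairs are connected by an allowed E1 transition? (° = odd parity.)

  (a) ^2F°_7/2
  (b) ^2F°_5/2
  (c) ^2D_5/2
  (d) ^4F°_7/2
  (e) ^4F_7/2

3

(a)–(b): forbidden (parity).
(a)–(c): allowed.
(a)–(d): forbidden (parity, ΔS).
(a)–(e): forbidden (ΔS).
(b)–(c): allowed.
(b)–(d): forbidden (parity, ΔS).
(b)–(e): forbidden (ΔS).
(c)–(d): forbidden (ΔS).
(c)–(e): forbidden (parity, ΔS).
(d)–(e): allowed.
Allowed pairs: 3 of 10.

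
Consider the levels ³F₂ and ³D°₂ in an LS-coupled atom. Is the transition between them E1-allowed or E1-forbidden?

Initial level: S=1, L=3, J=2, parity even. Final level: S=1, L=2, J=2, parity odd.
ΔL = 0, ±1 (not L=0↔0): L: 3 → 2, ΔL = -1 — satisfied.
ΔJ = 0, ±1 (not J=0↔0): J: 2 → 2, ΔJ = +0 — satisfied.
Parity must change: even → odd — satisfied.
ΔS = 0: S: 1 → 1 — satisfied.
All four E1 rules are satisfied.

allowed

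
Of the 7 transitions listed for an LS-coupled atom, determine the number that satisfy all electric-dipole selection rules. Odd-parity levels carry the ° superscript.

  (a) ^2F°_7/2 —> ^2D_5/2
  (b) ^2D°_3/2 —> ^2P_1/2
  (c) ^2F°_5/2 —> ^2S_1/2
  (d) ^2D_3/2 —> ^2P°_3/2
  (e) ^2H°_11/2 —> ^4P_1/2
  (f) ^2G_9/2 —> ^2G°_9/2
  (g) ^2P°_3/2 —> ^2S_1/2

5

(a) allowed
(b) allowed
(c) forbidden (ΔL, ΔJ fail)
(d) allowed
(e) forbidden (ΔS, ΔL, ΔJ fail)
(f) allowed
(g) allowed
Total allowed: 5 of 7.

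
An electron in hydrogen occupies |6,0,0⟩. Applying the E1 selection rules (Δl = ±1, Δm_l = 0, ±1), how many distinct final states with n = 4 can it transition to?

3

E1 requires Δl = ±1, so l_f ∈ {-1, 1}; with 0 ≤ l_f ≤ n_f−1 = 3, the allowed l_f values are {1}.
For l_f = 1: m_f ∈ {m_i−1, m_i, m_i+1} ∩ [−1, 1] = {-1, 0, 1} → 3 states.
Total: 3.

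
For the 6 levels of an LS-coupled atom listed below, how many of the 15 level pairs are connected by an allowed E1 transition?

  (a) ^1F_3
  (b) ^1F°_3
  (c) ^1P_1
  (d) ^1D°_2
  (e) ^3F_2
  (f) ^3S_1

3

(a)–(b): allowed.
(a)–(c): forbidden (parity, ΔL, ΔJ).
(a)–(d): allowed.
(a)–(e): forbidden (parity, ΔS).
(a)–(f): forbidden (parity, ΔS, ΔL, ΔJ).
(b)–(c): forbidden (ΔL, ΔJ).
(b)–(d): forbidden (parity).
(b)–(e): forbidden (ΔS).
(b)–(f): forbidden (ΔS, ΔL, ΔJ).
(c)–(d): allowed.
(c)–(e): forbidden (parity, ΔS, ΔL).
(c)–(f): forbidden (parity, ΔS).
(d)–(e): forbidden (ΔS).
(d)–(f): forbidden (ΔS, ΔL).
(e)–(f): forbidden (parity, ΔL).
Allowed pairs: 3 of 15.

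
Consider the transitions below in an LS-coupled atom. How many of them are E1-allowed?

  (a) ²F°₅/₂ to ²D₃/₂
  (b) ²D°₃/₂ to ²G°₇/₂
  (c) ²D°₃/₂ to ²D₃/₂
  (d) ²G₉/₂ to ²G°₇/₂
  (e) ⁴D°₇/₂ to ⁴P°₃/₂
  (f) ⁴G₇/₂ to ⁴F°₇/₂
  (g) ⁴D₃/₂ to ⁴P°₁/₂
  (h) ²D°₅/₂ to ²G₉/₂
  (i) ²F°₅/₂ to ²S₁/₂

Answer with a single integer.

(a) allowed
(b) forbidden (parity, ΔL, ΔJ fail)
(c) allowed
(d) allowed
(e) forbidden (parity, ΔJ fail)
(f) allowed
(g) allowed
(h) forbidden (ΔL, ΔJ fail)
(i) forbidden (ΔL, ΔJ fail)
Total allowed: 5 of 9.

5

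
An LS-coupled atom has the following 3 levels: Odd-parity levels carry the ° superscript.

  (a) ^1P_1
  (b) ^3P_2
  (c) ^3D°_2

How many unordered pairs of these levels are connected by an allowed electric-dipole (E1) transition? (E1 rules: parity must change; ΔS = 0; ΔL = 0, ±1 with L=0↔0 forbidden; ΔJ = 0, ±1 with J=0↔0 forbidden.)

1

(a)–(b): forbidden (parity, ΔS).
(a)–(c): forbidden (ΔS).
(b)–(c): allowed.
Allowed pairs: 1 of 3.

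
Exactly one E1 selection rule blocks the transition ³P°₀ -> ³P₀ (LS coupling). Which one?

Initial level: S=1, L=1, J=0, parity odd. Final level: S=1, L=1, J=0, parity even.
Parity must change: odd → even — satisfied.
ΔS = 0: S: 1 → 1 — satisfied.
ΔL = 0, ±1 (not L=0↔0): L: 1 → 1, ΔL = +0 — satisfied.
ΔJ = 0, ±1 (not J=0↔0): J: 0 → 0, ΔJ = +0 — violated.

the J=0 ↔ J=0 exclusion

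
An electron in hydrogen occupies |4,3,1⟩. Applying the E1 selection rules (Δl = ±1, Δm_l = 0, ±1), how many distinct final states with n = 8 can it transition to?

E1 requires Δl = ±1, so l_f ∈ {2, 4}; with 0 ≤ l_f ≤ n_f−1 = 7, the allowed l_f values are {2, 4}.
For l_f = 2: m_f ∈ {m_i−1, m_i, m_i+1} ∩ [−2, 2] = {0, 1, 2} → 3 states.
For l_f = 4: m_f ∈ {m_i−1, m_i, m_i+1} ∩ [−4, 4] = {0, 1, 2} → 3 states.
Total: 6.

6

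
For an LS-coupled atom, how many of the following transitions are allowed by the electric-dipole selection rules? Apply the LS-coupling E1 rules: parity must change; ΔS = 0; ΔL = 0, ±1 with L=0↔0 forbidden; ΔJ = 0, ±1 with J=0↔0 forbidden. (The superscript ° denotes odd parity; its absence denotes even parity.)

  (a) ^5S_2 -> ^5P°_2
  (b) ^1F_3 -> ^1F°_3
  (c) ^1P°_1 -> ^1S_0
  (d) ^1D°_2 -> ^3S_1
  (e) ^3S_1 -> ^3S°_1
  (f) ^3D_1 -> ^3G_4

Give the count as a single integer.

(a) allowed
(b) allowed
(c) allowed
(d) forbidden (ΔS, ΔL fail)
(e) forbidden (ΔL fails)
(f) forbidden (parity, ΔL, ΔJ fail)
Total allowed: 3 of 6.

3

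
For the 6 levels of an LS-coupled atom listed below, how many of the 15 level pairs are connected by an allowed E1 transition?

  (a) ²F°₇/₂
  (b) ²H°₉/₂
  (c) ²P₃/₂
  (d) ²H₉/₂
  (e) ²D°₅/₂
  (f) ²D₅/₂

(a)–(b): forbidden (parity, ΔL).
(a)–(c): forbidden (ΔL, ΔJ).
(a)–(d): forbidden (ΔL).
(a)–(e): forbidden (parity).
(a)–(f): allowed.
(b)–(c): forbidden (ΔL, ΔJ).
(b)–(d): allowed.
(b)–(e): forbidden (parity, ΔL, ΔJ).
(b)–(f): forbidden (ΔL, ΔJ).
(c)–(d): forbidden (parity, ΔL, ΔJ).
(c)–(e): allowed.
(c)–(f): forbidden (parity).
(d)–(e): forbidden (ΔL, ΔJ).
(d)–(f): forbidden (parity, ΔL, ΔJ).
(e)–(f): allowed.
Allowed pairs: 4 of 15.

4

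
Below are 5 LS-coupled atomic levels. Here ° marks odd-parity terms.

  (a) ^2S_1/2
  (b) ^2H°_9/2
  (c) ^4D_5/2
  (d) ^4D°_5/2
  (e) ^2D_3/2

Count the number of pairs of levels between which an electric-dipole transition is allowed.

1

(a)–(b): forbidden (ΔL, ΔJ).
(a)–(c): forbidden (parity, ΔS, ΔL, ΔJ).
(a)–(d): forbidden (ΔS, ΔL, ΔJ).
(a)–(e): forbidden (parity, ΔL).
(b)–(c): forbidden (ΔS, ΔL, ΔJ).
(b)–(d): forbidden (parity, ΔS, ΔL, ΔJ).
(b)–(e): forbidden (ΔL, ΔJ).
(c)–(d): allowed.
(c)–(e): forbidden (parity, ΔS).
(d)–(e): forbidden (ΔS).
Allowed pairs: 1 of 10.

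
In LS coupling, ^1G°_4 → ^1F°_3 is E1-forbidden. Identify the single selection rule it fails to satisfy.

Parity must change: odd → odd — ✗.
ΔS = 0: S: 0 → 0 — ✓.
ΔL = 0, ±1 (not L=0↔0): L: 4 → 3, ΔL = -1 — ✓.
ΔJ = 0, ±1 (not J=0↔0): J: 4 → 3, ΔJ = -1 — ✓.

parity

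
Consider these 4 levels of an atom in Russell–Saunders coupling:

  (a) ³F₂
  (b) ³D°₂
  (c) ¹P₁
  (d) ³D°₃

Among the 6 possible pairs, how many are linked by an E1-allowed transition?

(a)–(b): allowed.
(a)–(c): forbidden (parity, ΔS, ΔL).
(a)–(d): allowed.
(b)–(c): forbidden (ΔS).
(b)–(d): forbidden (parity).
(c)–(d): forbidden (ΔS, ΔJ).
Allowed pairs: 2 of 6.

2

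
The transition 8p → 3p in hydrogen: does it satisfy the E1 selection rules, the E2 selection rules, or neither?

E2

Δl = 1 − 1 = +0; l_i + l_f = 2.
E1 (Δl = ±1): not satisfied.
E2 (Δl = 0,±2, l_i+l_f ≥ 2): satisfied.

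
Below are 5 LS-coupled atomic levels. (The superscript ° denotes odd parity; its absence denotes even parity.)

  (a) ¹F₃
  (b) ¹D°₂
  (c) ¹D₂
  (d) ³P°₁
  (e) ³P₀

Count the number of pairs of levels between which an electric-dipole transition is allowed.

(a)–(b): allowed.
(a)–(c): forbidden (parity).
(a)–(d): forbidden (ΔS, ΔL, ΔJ).
(a)–(e): forbidden (parity, ΔS, ΔL, ΔJ).
(b)–(c): allowed.
(b)–(d): forbidden (parity, ΔS).
(b)–(e): forbidden (ΔS, ΔJ).
(c)–(d): forbidden (ΔS).
(c)–(e): forbidden (parity, ΔS, ΔJ).
(d)–(e): allowed.
Allowed pairs: 3 of 10.

3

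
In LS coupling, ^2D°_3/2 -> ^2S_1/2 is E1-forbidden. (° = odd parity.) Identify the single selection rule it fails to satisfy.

the ΔL = 0, ±1 rule

ΔJ = 0, ±1 (not J=0↔0): J: 3/2 → 1/2, ΔJ = -1 — ok.
Parity must change: odd → even — ok.
ΔS = 0: S: 1/2 → 1/2 — ok.
ΔL = 0, ±1 (not L=0↔0): L: 2 → 0, ΔL = -2 — fails.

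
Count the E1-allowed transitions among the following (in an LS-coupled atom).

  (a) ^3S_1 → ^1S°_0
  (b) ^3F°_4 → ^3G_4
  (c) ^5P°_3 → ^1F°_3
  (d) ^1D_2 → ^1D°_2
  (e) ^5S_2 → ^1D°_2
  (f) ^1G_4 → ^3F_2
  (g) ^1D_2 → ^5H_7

2

(a) forbidden (ΔS, ΔL fail)
(b) allowed
(c) forbidden (parity, ΔS, ΔL fail)
(d) allowed
(e) forbidden (ΔS, ΔL fail)
(f) forbidden (parity, ΔS, ΔJ fail)
(g) forbidden (parity, ΔS, ΔL, ΔJ fail)
Total allowed: 2 of 7.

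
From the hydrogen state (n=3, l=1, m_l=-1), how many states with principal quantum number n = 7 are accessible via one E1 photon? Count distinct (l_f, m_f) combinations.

4

E1 requires Δl = ±1, so l_f ∈ {0, 2}; with 0 ≤ l_f ≤ n_f−1 = 6, the allowed l_f values are {0, 2}.
For l_f = 0: m_f ∈ {m_i−1, m_i, m_i+1} ∩ [−0, 0] = {0} → 1 state.
For l_f = 2: m_f ∈ {m_i−1, m_i, m_i+1} ∩ [−2, 2] = {-2, -1, 0} → 3 states.
Total: 4.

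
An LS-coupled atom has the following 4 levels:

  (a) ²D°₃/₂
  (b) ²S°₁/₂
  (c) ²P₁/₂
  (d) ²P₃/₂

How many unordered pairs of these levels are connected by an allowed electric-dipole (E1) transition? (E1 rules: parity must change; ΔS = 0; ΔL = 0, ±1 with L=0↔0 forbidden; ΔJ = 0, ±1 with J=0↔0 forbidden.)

(a)–(b): forbidden (parity, ΔL).
(a)–(c): allowed.
(a)–(d): allowed.
(b)–(c): allowed.
(b)–(d): allowed.
(c)–(d): forbidden (parity).
Allowed pairs: 4 of 6.

4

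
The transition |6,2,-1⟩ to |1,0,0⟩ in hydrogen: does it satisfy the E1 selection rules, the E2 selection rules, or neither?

Δl = 0 − 2 = -2; l_i + l_f = 2.
Δm_l = +1.
E1 (Δl = ±1, |Δm_l| ≤ 1): not satisfied.
E2 (Δl = 0,±2, l_i+l_f ≥ 2, |Δm_l| ≤ 2): satisfied.

E2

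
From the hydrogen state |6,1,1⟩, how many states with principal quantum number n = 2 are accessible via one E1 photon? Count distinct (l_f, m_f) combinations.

1

E1 requires Δl = ±1, so l_f ∈ {0, 2}; with 0 ≤ l_f ≤ n_f−1 = 1, the allowed l_f values are {0}.
For l_f = 0: m_f ∈ {m_i−1, m_i, m_i+1} ∩ [−0, 0] = {0} → 1 state.
Total: 1.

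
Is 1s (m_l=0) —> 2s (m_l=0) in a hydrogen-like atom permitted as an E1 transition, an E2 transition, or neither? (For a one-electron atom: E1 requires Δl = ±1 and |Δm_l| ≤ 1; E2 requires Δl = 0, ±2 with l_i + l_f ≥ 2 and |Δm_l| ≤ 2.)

Δl = 0 − 0 = +0; l_i + l_f = 0.
Δm_l = +0.
E1 (Δl = ±1, |Δm_l| ≤ 1): not satisfied.
E2 (Δl = 0,±2, l_i+l_f ≥ 2, |Δm_l| ≤ 2): not satisfied.

neither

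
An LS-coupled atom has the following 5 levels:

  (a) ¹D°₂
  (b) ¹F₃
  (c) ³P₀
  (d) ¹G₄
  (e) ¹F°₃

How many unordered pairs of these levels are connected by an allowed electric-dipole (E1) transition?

(a)–(b): allowed.
(a)–(c): forbidden (ΔS, ΔJ).
(a)–(d): forbidden (ΔL, ΔJ).
(a)–(e): forbidden (parity).
(b)–(c): forbidden (parity, ΔS, ΔL, ΔJ).
(b)–(d): forbidden (parity).
(b)–(e): allowed.
(c)–(d): forbidden (parity, ΔS, ΔL, ΔJ).
(c)–(e): forbidden (ΔS, ΔL, ΔJ).
(d)–(e): allowed.
Allowed pairs: 3 of 10.

3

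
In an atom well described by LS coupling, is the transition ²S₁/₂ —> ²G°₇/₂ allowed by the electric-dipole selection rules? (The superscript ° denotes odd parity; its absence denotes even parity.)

forbidden

Initial level: S=1/2, L=0, J=1/2, parity even. Final level: S=1/2, L=4, J=7/2, parity odd.
ΔJ = 0, ±1 (not J=0↔0): J: 1/2 → 7/2, ΔJ = +3 — fails.
ΔS = 0: S: 1/2 → 1/2 — ok.
Parity must change: even → odd — ok.
ΔL = 0, ±1 (not L=0↔0): L: 0 → 4, ΔL = +4 — fails.
Rule(s) violated: ΔL, ΔJ.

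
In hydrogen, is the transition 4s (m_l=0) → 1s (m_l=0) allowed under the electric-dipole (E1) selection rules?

l: 0 → 0 (Δl = +0). Δl = ±1 fails.
Δm_l = 0 − (0) = +0. E1 requires Δm_l = 0, ±1: ok.
The transition is electric-dipole forbidden.

forbidden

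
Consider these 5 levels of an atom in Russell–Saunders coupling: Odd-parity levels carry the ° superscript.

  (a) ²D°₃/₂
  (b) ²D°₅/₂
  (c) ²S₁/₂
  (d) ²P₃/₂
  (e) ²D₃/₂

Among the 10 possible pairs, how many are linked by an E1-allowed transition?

(a)–(b): forbidden (parity).
(a)–(c): forbidden (ΔL).
(a)–(d): allowed.
(a)–(e): allowed.
(b)–(c): forbidden (ΔL, ΔJ).
(b)–(d): allowed.
(b)–(e): allowed.
(c)–(d): forbidden (parity).
(c)–(e): forbidden (parity, ΔL).
(d)–(e): forbidden (parity).
Allowed pairs: 4 of 10.

4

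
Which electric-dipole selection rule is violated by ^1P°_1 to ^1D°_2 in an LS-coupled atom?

ΔJ = 0, ±1 (not J=0↔0): J: 1 → 2, ΔJ = +1 — satisfied.
ΔS = 0: S: 0 → 0 — satisfied.
ΔL = 0, ±1 (not L=0↔0): L: 1 → 2, ΔL = +1 — satisfied.
Parity must change: odd → odd — violated.

parity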